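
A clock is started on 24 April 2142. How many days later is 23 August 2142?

121

April 2142: 30 − 24 = 6 days remain.
Then May (31), June (30), July (31): 31 + 30 + 31 = 92 days.
August 1–23, 2142: 23 days.
Total: 6 + 92 + 23 = 121 days.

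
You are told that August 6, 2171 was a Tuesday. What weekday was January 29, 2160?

Count forward from the earlier date (January 29, 2160) to the later (August 6, 2171):
From January 29, 2160 to January 29, 2171: 11 years, of which 3 contain a Feb 29 — 8×365 + 3×366 = 4018 days.
January 2171: 31 − 29 = 2 days remain.
Then February 2171 (28), March (31), April (30), May (31), June (30), July (31): 28 + 31 + 30 + 31 + 30 + 31 = 181 days.
August 1–6, 2171: 6 days.
Residual: 189 days.
Total: 4207 days.
4207 is a multiple of 7, so January 29, 2160 falls on the same weekday: Tuesday.

Tuesday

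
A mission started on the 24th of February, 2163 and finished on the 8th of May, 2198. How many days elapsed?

Day-of-year of February 24, 2163: 55.
Day-of-year of May 8, 2198: 128.
2163 has 365 days, so 365 − 55 = 310 days remain in 2163.
Full years 2164–2197: 25 common + 9 leap = 25×365 + 9×366 = 12419 days.
Total: 310 + 12419 + 128 = 12857 days.

12857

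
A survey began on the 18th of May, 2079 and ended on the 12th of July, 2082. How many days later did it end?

1151

Day-of-year of May 18, 2079: 138.
Day-of-year of July 12, 2082: 193.
2079 has 365 days, so 365 − 138 = 227 days remain in 2079.
Full years: 2080: 366; 2081: 365. Sum = 731.
Total: 227 + 731 + 193 = 1151 days.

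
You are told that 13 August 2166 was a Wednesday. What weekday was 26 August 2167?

August 2166: 31 − 13 = 18 days remain.
Then 11 full months totalling 334 days.
August 1–26, 2167: 26 days.
Total: 18 + 334 + 26 = 378 days.
378 is a multiple of 7, so 26 August 2167 falls on the same weekday: Wednesday.

Wednesday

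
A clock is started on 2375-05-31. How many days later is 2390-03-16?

From May 31, 2375 to May 31, 2389: 14 years, of which 4 contain a Feb 29 — 10×365 + 4×366 = 5114 days.
May 2389: 31 − 31 = 0 days remain.
Then 9 full months totalling 273 days.
March 1–16, 2390: 16 days.
Residual: 289 days.
Total: 5403 days.

5403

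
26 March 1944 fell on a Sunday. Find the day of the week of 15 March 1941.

Count forward from the earlier date (March 15, 1941) to the later (March 26, 1944):
March 15, 1941 → March 15, 1942: 365 days.
March 15, 1942 → March 15, 1943: 365 days.
March 15, 1943 → March 15, 1944: 366 days (1944 is a leap year).
Within March 1944: 26 − 15 = 11 days.
Total: 1107 days.
1107 mod 7 = 1, so 1 day before Sunday is Saturday.

Saturday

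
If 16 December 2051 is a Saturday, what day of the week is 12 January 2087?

Sunday

Day-of-year of December 16, 2051: 350.
Day-of-year of January 12, 2087: 12.
2051 has 365 days, so 365 − 350 = 15 days remain in 2051.
Full years 2052–2086: 26 common + 9 leap = 26×365 + 9×366 = 12784 days.
Total: 15 + 12784 + 12 = 12811 days.
12811 mod 7 = 1, so 1 day after Saturday is Sunday.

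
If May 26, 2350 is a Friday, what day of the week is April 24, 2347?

Thursday

Count forward from the earlier date (April 24, 2347) to the later (May 26, 2350):
April 24, 2347 → April 24, 2348: 366 days (2348 is a leap year).
April 24, 2348 → April 24, 2349: 365 days.
April 24, 2349 → April 24, 2350: 365 days.
April 2350: 30 − 24 = 6 days remain.
May 1–26, 2350: 26 days.
Residual: 32 days.
Total: 1128 days.
1128 mod 7 = 1, so 1 day before Friday is Thursday.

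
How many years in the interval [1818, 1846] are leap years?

Years divisible by 4 in [1818, 1846]: 1820, 1824, 1828, 1832, 1836, 1840, 1844.
No century exceptions apply. Count: 7.

7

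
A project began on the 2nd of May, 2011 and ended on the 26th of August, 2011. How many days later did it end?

May 2011: 31 − 2 = 29 days remain.
Then June (30), July (31): 30 + 31 = 61 days.
August 1–26, 2011: 26 days.
Total: 29 + 61 + 26 = 116 days.

116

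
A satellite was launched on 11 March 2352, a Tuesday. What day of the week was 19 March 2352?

Within March 2352: 19 − 11 = 8 days.
8 mod 7 = 1, so 1 day after Tuesday is Wednesday.

Wednesday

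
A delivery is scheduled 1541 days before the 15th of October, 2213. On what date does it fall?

the 27th of July, 2209

Count 1541 days before October 15, 2213:
Day-of-year of July 27, 2209: 208.
Day-of-year of October 15, 2213: 288.
2209 has 365 days, so 365 − 208 = 157 days remain in 2209.
Full years: 2210: 365; 2211: 365; 2212: 366. Sum = 1096.
Total: 157 + 1096 + 288 = 1541 days.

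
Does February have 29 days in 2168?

2168 is a leap year.

Yes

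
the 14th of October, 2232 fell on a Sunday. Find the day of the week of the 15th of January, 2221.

Monday

Count forward from the earlier date (January 15, 2221) to the later (October 14, 2232):
Day-of-year of January 15, 2221: 15.
Day-of-year of October 14, 2232: 288.
2221 has 365 days, so 365 − 15 = 350 days remain in 2221.
Full years 2222–2231: 8 common + 2 leap = 8×365 + 2×366 = 3652 days.
Total: 350 + 3652 + 288 = 4290 days.
4290 mod 7 = 6, so 6 days before Sunday is Monday.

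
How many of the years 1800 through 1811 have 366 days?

2

Years divisible by 4 in [1800, 1811]: 1800, 1804, 1808.
Of these, 1800 is divisible by 100 but not 400, so not leap.
Leap years: 3 − 1 = 2.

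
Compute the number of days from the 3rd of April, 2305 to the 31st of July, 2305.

119

April 2305: 30 − 3 = 27 days remain.
Then May (31), June (30): 31 + 30 = 61 days.
July 1–31, 2305: 31 days.
Total: 27 + 61 + 31 = 119 days.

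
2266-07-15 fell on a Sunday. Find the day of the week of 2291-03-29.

Sunday

Day-of-year of July 15, 2266: 196.
Day-of-year of March 29, 2291: 88.
2266 has 365 days, so 365 − 196 = 169 days remain in 2266.
Full years 2267–2290: 18 common + 6 leap = 18×365 + 6×366 = 8766 days.
Total: 169 + 8766 + 88 = 9023 days.
9023 is a multiple of 7, so 2291-03-29 falls on the same weekday: Sunday.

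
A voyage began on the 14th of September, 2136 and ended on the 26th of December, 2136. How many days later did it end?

September 2136: 30 − 14 = 16 days remain.
Then October (31), November (30): 31 + 30 = 61 days.
December 1–26, 2136: 26 days.
Total: 16 + 61 + 26 = 103 days.

103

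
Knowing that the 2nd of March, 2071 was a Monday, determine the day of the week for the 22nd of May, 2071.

March 2071: 31 − 2 = 29 days remain.
Then April (30): 30 days.
May 1–22, 2071: 22 days.
Total: 29 + 30 + 22 = 81 days.
81 mod 7 = 4, so 4 days after Monday is Friday.

Friday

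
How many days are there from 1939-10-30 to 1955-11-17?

5862

Day-of-year of October 30, 1939: 303.
Day-of-year of November 17, 1955: 321.
1939 has 365 days, so 365 − 303 = 62 days remain in 1939.
Full years 1940–1954: 11 common + 4 leap = 11×365 + 4×366 = 5479 days.
Total: 62 + 5479 + 321 = 5862 days.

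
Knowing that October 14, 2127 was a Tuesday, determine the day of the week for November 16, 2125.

Count forward from the earlier date (November 16, 2125) to the later (October 14, 2127):
November 2125: 30 − 16 = 14 days remain.
Then 22 full months totalling 669 days.
October 1–14, 2127: 14 days.
Total: 14 + 669 + 14 = 697 days.
697 mod 7 = 4, so 4 days before Tuesday is Friday.

Friday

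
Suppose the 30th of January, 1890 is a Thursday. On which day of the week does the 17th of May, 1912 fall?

Friday

From January 30, 1890 to January 30, 1912: 22 years, of which 4 contain a Feb 29 — 18×365 + 4×366 = 8034 days.
(1900 is not a leap year (divisible by 100 but not 400).)
January 1912: 31 − 30 = 1 day remains.
Then February 1912 (29), March (31), April (30): 29 + 31 + 30 = 90 days.
May 1–17, 1912: 17 days.
Residual: 108 days.
Total: 8142 days.
8142 mod 7 = 1, so 1 day after Thursday is Friday.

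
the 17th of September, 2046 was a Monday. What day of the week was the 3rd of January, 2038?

Sunday

Count forward from the earlier date (January 3, 2038) to the later (September 17, 2046):
Day-of-year of January 3, 2038: 3.
Day-of-year of September 17, 2046: 260.
2038 has 365 days, so 365 − 3 = 362 days remain in 2038.
Full years 2039–2045: 5 common + 2 leap = 5×365 + 2×366 = 2557 days.
Total: 362 + 2557 + 260 = 3179 days.
3179 mod 7 = 1, so 1 day before Monday is Sunday.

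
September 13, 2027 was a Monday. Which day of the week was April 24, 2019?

Wednesday

Count forward from the earlier date (April 24, 2019) to the later (September 13, 2027):
From April 24, 2019 to April 24, 2027: 8 years, of which 2 contain a Feb 29 — 6×365 + 2×366 = 2922 days.
April 2027: 30 − 24 = 6 days remain.
Then May (31), June (30), July (31), August (31): 31 + 30 + 31 + 31 = 123 days.
September 1–13, 2027: 13 days.
Residual: 142 days.
Total: 3064 days.
3064 mod 7 = 5, so 5 days before Monday is Wednesday.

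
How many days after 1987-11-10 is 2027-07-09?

14486

Day-of-year of November 10, 1987: 314.
Day-of-year of July 9, 2027: 190.
1987 has 365 days, so 365 − 314 = 51 days remain in 1987.
Full years 1988–2026: 29 common + 10 leap = 29×365 + 10×366 = 14245 days.
Total: 51 + 14245 + 190 = 14486 days.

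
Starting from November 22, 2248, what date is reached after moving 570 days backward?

May 2, 2247

Count 570 days before November 22, 2248:
May 2247: 31 − 2 = 29 days remain.
Then 17 full months totalling 519 days.
November 1–22, 2248: 22 days.
Total: 29 + 519 + 22 = 570 days.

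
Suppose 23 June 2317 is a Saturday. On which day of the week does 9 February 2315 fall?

Tuesday

Count forward from the earlier date (February 9, 2315) to the later (June 23, 2317):
February 9, 2315 → February 9, 2316: 365 days.
February 9, 2316 → February 9, 2317: 366 days (2316 is a leap year).
February 2317: 28 − 9 = 19 days remain (2317 is not a leap year, so February has 28 days).
Then March (31), April (30), May (31): 31 + 30 + 31 = 92 days.
June 1–23, 2317: 23 days.
Residual: 134 days.
Total: 865 days.
865 mod 7 = 4, so 4 days before Saturday is Tuesday.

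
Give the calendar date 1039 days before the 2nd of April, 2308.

the 29th of May, 2305

Count 1039 days before April 2, 2308:
May 29, 2305 → May 29, 2306: 365 days.
May 29, 2306 → May 29, 2307: 365 days.
May 2307: 31 − 29 = 2 days remain.
Then 10 full months totalling 305 days.
April 1–2, 2308: 2 days.
Residual: 309 days.
Total: 1039 days.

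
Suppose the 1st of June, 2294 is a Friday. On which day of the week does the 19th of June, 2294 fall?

Within June 2294: 19 − 1 = 18 days.
18 mod 7 = 4, so 4 days after Friday is Tuesday.

Tuesday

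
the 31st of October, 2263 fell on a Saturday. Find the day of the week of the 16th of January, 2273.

From October 31, 2263 to October 31, 2272: 9 years, of which 3 contain a Feb 29 — 6×365 + 3×366 = 3288 days.
October 2272: 31 − 31 = 0 days remain.
Then November (30), December (31): 30 + 31 = 61 days.
January 1–16, 2273: 16 days.
Residual: 77 days.
Total: 3365 days.
3365 mod 7 = 5, so 5 days after Saturday is Thursday.

Thursday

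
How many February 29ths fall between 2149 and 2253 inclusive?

Years divisible by 4: 2152, 2156, …, 2252 — 26 in all.
Of these, 2200 is divisible by 100 but not 400, so not leap.
Leap years: 26 − 1 = 25.

25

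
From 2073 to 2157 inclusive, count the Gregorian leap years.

20

Years divisible by 4: 2076, 2080, …, 2156 — 21 in all.
Of these, 2100 is divisible by 100 but not 400, so not leap.
Leap years: 21 − 1 = 20.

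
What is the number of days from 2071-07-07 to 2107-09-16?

Day-of-year of July 7, 2071: 188.
Day-of-year of September 16, 2107: 259.
2071 has 365 days, so 365 − 188 = 177 days remain in 2071.
Full years 2072–2106: 27 common + 8 leap = 27×365 + 8×366 = 12783 days.
Total: 177 + 12783 + 259 = 13219 days.

13219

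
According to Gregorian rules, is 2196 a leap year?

Yes

2196 is a leap year.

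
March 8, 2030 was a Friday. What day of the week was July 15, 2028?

Count forward from the earlier date (July 15, 2028) to the later (March 8, 2030):
July 2028: 31 − 15 = 16 days remain.
Then 19 full months totalling 577 days.
March 1–8, 2030: 8 days.
Total: 16 + 577 + 8 = 601 days.
601 mod 7 = 6, so 6 days before Friday is Saturday.

Saturday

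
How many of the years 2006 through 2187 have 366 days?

44

Years divisible by 4: 2008, 2012, …, 2184 — 45 in all.
Of these, 2100 is divisible by 100 but not 400, so not leap.
Leap years: 45 − 1 = 44.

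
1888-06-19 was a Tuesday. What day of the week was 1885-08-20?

Thursday

Count forward from the earlier date (August 20, 1885) to the later (June 19, 1888):
August 20, 1885 → August 20, 1886: 365 days.
August 20, 1886 → August 20, 1887: 365 days.
August 1887: 31 − 20 = 11 days remain.
Then 9 full months totalling 274 days.
June 1–19, 1888: 19 days.
Residual: 304 days.
Total: 1034 days.
1034 mod 7 = 5, so 5 days before Tuesday is Thursday.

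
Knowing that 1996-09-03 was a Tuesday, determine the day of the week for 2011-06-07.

Day-of-year of September 3, 1996: 247.
Day-of-year of June 7, 2011: 158.
1996 has 366 days, so 366 − 247 = 119 days remain in 1996.
Full years 1997–2010: 11 common + 3 leap = 11×365 + 3×366 = 5113 days.
Total: 119 + 5113 + 158 = 5390 days.
5390 is a multiple of 7, so 2011-06-07 falls on the same weekday: Tuesday.

Tuesday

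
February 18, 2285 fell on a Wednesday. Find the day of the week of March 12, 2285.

Thursday

February 2285: 28 − 18 = 10 days remain (2285 is not a leap year, so February has 28 days).
March 1–12, 2285: 12 days.
Total: 10 + 12 = 22 days.
22 mod 7 = 1, so 1 day after Wednesday is Thursday.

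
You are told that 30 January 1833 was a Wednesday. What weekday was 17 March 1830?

Count forward from the earlier date (March 17, 1830) to the later (January 30, 1833):
Day-of-year of March 17, 1830: 76.
Day-of-year of January 30, 1833: 30.
1830 has 365 days, so 365 − 76 = 289 days remain in 1830.
Full years: 1831: 365; 1832: 366. Sum = 731.
Total: 289 + 731 + 30 = 1050 days.
1050 is a multiple of 7, so 17 March 1830 falls on the same weekday: Wednesday.

Wednesday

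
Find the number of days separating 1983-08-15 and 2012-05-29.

From August 15, 1983 to August 15, 2011: 28 years, of which 7 contain a Feb 29 — 21×365 + 7×366 = 10227 days.
(2000 is a leap year (divisible by 400).)
August 2011: 31 − 15 = 16 days remain.
Then September (30), October (31), November (30), December (31), January (31), February 2012 (29), March (31), April (30): 30 + 31 + 30 + 31 + 31 + 29 + 31 + 30 = 243 days.
May 1–29, 2012: 29 days.
Residual: 288 days.
Total: 10515 days.

10515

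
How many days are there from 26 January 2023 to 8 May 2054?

11425

From January 26, 2023 to January 26, 2054: 31 years, of which 8 contain a Feb 29 — 23×365 + 8×366 = 11323 days.
January 2054: 31 − 26 = 5 days remain.
Then February 2054 (28), March (31), April (30): 28 + 31 + 30 = 89 days.
May 1–8, 2054: 8 days.
Residual: 102 days.
Total: 11425 days.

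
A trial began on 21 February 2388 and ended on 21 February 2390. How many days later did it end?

731

February 21, 2388 → February 21, 2389: 366 days (2388 is a leap year).
February 21, 2389 → February 21, 2390: 365 days.
Total: 731 days.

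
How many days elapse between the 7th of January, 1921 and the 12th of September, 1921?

January 1921: 31 − 7 = 24 days remain.
Then February 1921 (28), March (31), April (30), May (31), June (30), July (31), August (31): 28 + 31 + 30 + 31 + 30 + 31 + 31 = 212 days.
September 1–12, 1921: 12 days.
Total: 24 + 212 + 12 = 248 days.

248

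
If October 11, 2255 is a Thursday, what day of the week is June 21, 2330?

From October 11, 2255 to October 11, 2329: 74 years, of which 18 contain a Feb 29 — 56×365 + 18×366 = 27028 days.
(2300 is not a leap year (divisible by 100 but not 400).)
October 2329: 31 − 11 = 20 days remain.
Then November (30), December (31), January (31), February 2330 (28), March (31), April (30), May (31): 30 + 31 + 31 + 28 + 31 + 30 + 31 = 212 days.
June 1–21, 2330: 21 days.
Residual: 253 days.
Total: 27281 days.
27281 mod 7 = 2, so 2 days after Thursday is Saturday.

Saturday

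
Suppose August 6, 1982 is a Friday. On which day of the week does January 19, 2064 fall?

Saturday

Day-of-year of August 6, 1982: 218.
Day-of-year of January 19, 2064: 19.
1982 has 365 days, so 365 − 218 = 147 days remain in 1982.
Full years 1983–2063: 61 common + 20 leap = 61×365 + 20×366 = 29585 days.
Total: 147 + 29585 + 19 = 29751 days.
29751 mod 7 = 1, so 1 day after Friday is Saturday.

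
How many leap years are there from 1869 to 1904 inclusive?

8

Years divisible by 4 in [1869, 1904]: 1872, 1876, 1880, 1884, 1888, 1892, 1896, 1900, 1904.
Of these, 1900 is divisible by 100 but not 400, so not leap.
Leap years: 9 − 1 = 8.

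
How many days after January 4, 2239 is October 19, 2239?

January 2239: 31 − 4 = 27 days remain.
Then February 2239 (28), March (31), April (30), May (31), June (30), July (31), August (31), September (30): 28 + 31 + 30 + 31 + 30 + 31 + 31 + 30 = 242 days.
October 1–19, 2239: 19 days.
Total: 27 + 242 + 19 = 288 days.

288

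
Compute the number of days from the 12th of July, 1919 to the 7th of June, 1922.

1061

Day-of-year of July 12, 1919: 193.
Day-of-year of June 7, 1922: 158.
1919 has 365 days, so 365 − 193 = 172 days remain in 1919.
Full years: 1920: 366; 1921: 365. Sum = 731.
Total: 172 + 731 + 158 = 1061 days.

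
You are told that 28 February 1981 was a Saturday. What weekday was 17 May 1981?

Sunday

February 1981: 28 − 28 = 0 days remain (1981 is not a leap year, so February has 28 days).
Then March (31), April (30): 31 + 30 = 61 days.
May 1–17, 1981: 17 days.
Total: 0 + 61 + 17 = 78 days.
78 mod 7 = 1, so 1 day after Saturday is Sunday.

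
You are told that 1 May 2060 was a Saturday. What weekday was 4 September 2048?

Friday

Count forward from the earlier date (September 4, 2048) to the later (May 1, 2060):
Day-of-year of September 4, 2048: 248.
Day-of-year of May 1, 2060: 122.
2048 has 366 days, so 366 − 248 = 118 days remain in 2048.
Full years 2049–2059: 9 common + 2 leap = 9×365 + 2×366 = 4017 days.
Total: 118 + 4017 + 122 = 4257 days.
4257 mod 7 = 1, so 1 day before Saturday is Friday.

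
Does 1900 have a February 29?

No

1900 is not a leap year (divisible by 100 but not 400).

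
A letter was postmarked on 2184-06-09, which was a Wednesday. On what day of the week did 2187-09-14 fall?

Day-of-year of June 9, 2184: 161.
Day-of-year of September 14, 2187: 257.
2184 has 366 days, so 366 − 161 = 205 days remain in 2184.
Full years: 2185: 365; 2186: 365. Sum = 730.
Total: 205 + 730 + 257 = 1192 days.
1192 mod 7 = 2, so 2 days after Wednesday is Friday.

Friday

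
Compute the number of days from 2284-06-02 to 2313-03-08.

10505

Day-of-year of June 2, 2284: 154.
Day-of-year of March 8, 2313: 67.
2284 has 366 days, so 366 − 154 = 212 days remain in 2284.
Full years 2285–2312: 22 common + 6 leap = 22×365 + 6×366 = 10226 days.
Total: 212 + 10226 + 67 = 10505 days.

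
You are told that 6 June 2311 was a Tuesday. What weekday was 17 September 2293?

Count forward from the earlier date (September 17, 2293) to the later (June 6, 2311):
From September 17, 2293 to September 17, 2310: 17 years, of which 3 contain a Feb 29 — 14×365 + 3×366 = 6208 days.
(2300 is not a leap year (divisible by 100 but not 400).)
September 2310: 30 − 17 = 13 days remain.
Then October (31), November (30), December (31), January (31), February 2311 (28), March (31), April (30), May (31): 31 + 30 + 31 + 31 + 28 + 31 + 30 + 31 = 243 days.
June 1–6, 2311: 6 days.
Residual: 262 days.
Total: 6470 days.
6470 mod 7 = 2, so 2 days before Tuesday is Sunday.

Sunday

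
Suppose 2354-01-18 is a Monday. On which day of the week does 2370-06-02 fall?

Tuesday

Day-of-year of January 18, 2354: 18.
Day-of-year of June 2, 2370: 153.
2354 has 365 days, so 365 − 18 = 347 days remain in 2354.
Full years 2355–2369: 11 common + 4 leap = 11×365 + 4×366 = 5479 days.
Total: 347 + 5479 + 153 = 5979 days.
5979 mod 7 = 1, so 1 day after Monday is Tuesday.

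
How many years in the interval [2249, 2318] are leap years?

16

Years divisible by 4: 2252, 2256, …, 2316 — 17 in all.
Of these, 2300 is divisible by 100 but not 400, so not leap.
Leap years: 17 − 1 = 16.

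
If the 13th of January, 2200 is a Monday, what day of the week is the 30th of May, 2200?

Friday

January 2200: 31 − 13 = 18 days remain.
Then February 2200 (28), March (31), April (30): 28 + 31 + 30 = 89 days.
May 1–30, 2200: 30 days.
Total: 18 + 89 + 30 = 137 days.
137 mod 7 = 4, so 4 days after Monday is Friday.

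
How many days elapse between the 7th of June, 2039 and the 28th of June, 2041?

752

June 2039: 30 − 7 = 23 days remain.
Then 23 full months totalling 701 days.
June 1–28, 2041: 28 days.
Total: 23 + 701 + 28 = 752 days.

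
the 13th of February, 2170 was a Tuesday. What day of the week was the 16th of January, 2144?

Count forward from the earlier date (January 16, 2144) to the later (February 13, 2170):
Day-of-year of January 16, 2144: 16.
Day-of-year of February 13, 2170: 44.
2144 has 366 days, so 366 − 16 = 350 days remain in 2144.
Full years 2145–2169: 19 common + 6 leap = 19×365 + 6×366 = 9131 days.
Total: 350 + 9131 + 44 = 9525 days.
9525 mod 7 = 5, so 5 days before Tuesday is Thursday.

Thursday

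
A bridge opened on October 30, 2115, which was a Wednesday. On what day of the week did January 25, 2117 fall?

October 2115: 31 − 30 = 1 day remains.
Then 14 full months totalling 427 days.
January 1–25, 2117: 25 days.
Total: 1 + 427 + 25 = 453 days.
453 mod 7 = 5, so 5 days after Wednesday is Monday.

Monday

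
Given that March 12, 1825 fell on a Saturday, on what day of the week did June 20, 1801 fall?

Count forward from the earlier date (June 20, 1801) to the later (March 12, 1825):
Day-of-year of June 20, 1801: 171.
Day-of-year of March 12, 1825: 71.
1801 has 365 days, so 365 − 171 = 194 days remain in 1801.
Full years 1802–1824: 17 common + 6 leap = 17×365 + 6×366 = 8401 days.
Total: 194 + 8401 + 71 = 8666 days.
8666 is a multiple of 7, so June 20, 1801 falls on the same weekday: Saturday.

Saturday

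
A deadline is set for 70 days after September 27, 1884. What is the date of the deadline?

December 6, 1884

Count 70 days after September 27, 1884:
September 1884: 30 − 27 = 3 days remain.
Then October (31), November (30): 31 + 30 = 61 days.
December 1–6, 1884: 6 days.
Total: 3 + 61 + 6 = 70 days.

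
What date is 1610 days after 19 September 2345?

15 February 2350

Count 1610 days after September 19, 2345:
September 19, 2345 → September 19, 2346: 365 days.
September 19, 2346 → September 19, 2347: 365 days.
September 19, 2347 → September 19, 2348: 366 days (2348 is a leap year).
September 19, 2348 → September 19, 2349: 365 days.
September 2349: 30 − 19 = 11 days remain.
Then October (31), November (30), December (31), January (31): 31 + 30 + 31 + 31 = 123 days.
February 1–15, 2350: 15 days (2350 is not a leap year).
Residual: 149 days.
Total: 1610 days.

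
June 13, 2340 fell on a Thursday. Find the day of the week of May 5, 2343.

June 13, 2340 → June 13, 2341: 365 days.
June 13, 2341 → June 13, 2342: 365 days.
June 2342: 30 − 13 = 17 days remain.
Then 10 full months totalling 304 days.
May 1–5, 2343: 5 days.
Residual: 326 days.
Total: 1056 days.
1056 mod 7 = 6, so 6 days after Thursday is Wednesday.

Wednesday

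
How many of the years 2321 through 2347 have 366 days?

6

Years divisible by 4 in [2321, 2347]: 2324, 2328, 2332, 2336, 2340, 2344.
No century exceptions apply. Count: 6.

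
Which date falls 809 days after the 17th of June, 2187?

the 3rd of September, 2189

Count 809 days after June 17, 2187:
Day-of-year of June 17, 2187: 168.
Day-of-year of September 3, 2189: 246.
2187 has 365 days, so 365 − 168 = 197 days remain in 2187.
Full years: 2188: 366. Sum = 366.
Total: 197 + 366 + 246 = 809 days.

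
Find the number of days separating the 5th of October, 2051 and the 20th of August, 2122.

25886

From October 5, 2051 to October 5, 2121: 70 years, of which 17 contain a Feb 29 — 53×365 + 17×366 = 25567 days.
(2100 is not a leap year (divisible by 100 but not 400).)
October 2121: 31 − 5 = 26 days remain.
Then 9 full months totalling 273 days.
August 1–20, 2122: 20 days.
Residual: 319 days.
Total: 25886 days.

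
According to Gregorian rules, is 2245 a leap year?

2245 is not a leap year.

No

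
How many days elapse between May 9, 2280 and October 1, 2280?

May 2280: 31 − 9 = 22 days remain.
Then June (30), July (31), August (31), September (30): 30 + 31 + 31 + 30 = 122 days.
October 1, 2280: 1 day.
Total: 22 + 122 + 1 = 145 days.

145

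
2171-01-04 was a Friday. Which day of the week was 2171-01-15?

Within January 2171: 15 − 4 = 11 days.
11 mod 7 = 4, so 4 days after Friday is Tuesday.

Tuesday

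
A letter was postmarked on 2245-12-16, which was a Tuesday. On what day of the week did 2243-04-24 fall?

Count forward from the earlier date (April 24, 2243) to the later (December 16, 2245):
April 24, 2243 → April 24, 2244: 366 days (2244 is a leap year).
April 24, 2244 → April 24, 2245: 365 days.
April 2245: 30 − 24 = 6 days remain.
Then May (31), June (30), July (31), August (31), September (30), October (31), November (30): 31 + 30 + 31 + 31 + 30 + 31 + 30 = 214 days.
December 1–16, 2245: 16 days.
Residual: 236 days.
Total: 967 days.
967 mod 7 = 1, so 1 day before Tuesday is Monday.

Monday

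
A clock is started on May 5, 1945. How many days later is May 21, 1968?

8417

Day-of-year of May 5, 1945: 125.
Day-of-year of May 21, 1968: 142.
1945 has 365 days, so 365 − 125 = 240 days remain in 1945.
Full years 1946–1967: 17 common + 5 leap = 17×365 + 5×366 = 8035 days.
Total: 240 + 8035 + 142 = 8417 days.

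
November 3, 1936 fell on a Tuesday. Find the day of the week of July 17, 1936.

Count forward from the earlier date (July 17, 1936) to the later (November 3, 1936):
July 1936: 31 − 17 = 14 days remain.
Then August (31), September (30), October (31): 31 + 30 + 31 = 92 days.
November 1–3, 1936: 3 days.
Total: 14 + 92 + 3 = 109 days.
109 mod 7 = 4, so 4 days before Tuesday is Friday.

Friday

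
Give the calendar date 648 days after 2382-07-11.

2384-04-19

Count 648 days after July 11, 2382:
July 2382: 31 − 11 = 20 days remain.
Then 20 full months totalling 609 days.
April 1–19, 2384: 19 days.
Total: 20 + 609 + 19 = 648 days.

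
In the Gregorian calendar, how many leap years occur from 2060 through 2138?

Years divisible by 4: 2060, 2064, …, 2136 — 20 in all.
Of these, 2100 is divisible by 100 but not 400, so not leap.
Leap years: 20 − 1 = 19.

19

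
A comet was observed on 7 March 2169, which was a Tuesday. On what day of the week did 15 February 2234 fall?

Saturday

Day-of-year of March 7, 2169: 66.
Day-of-year of February 15, 2234: 46.
2169 has 365 days, so 365 − 66 = 299 days remain in 2169.
Full years 2170–2233: 49 common + 15 leap = 49×365 + 15×366 = 23375 days.
Total: 299 + 23375 + 46 = 23720 days.
23720 mod 7 = 4, so 4 days after Tuesday is Saturday.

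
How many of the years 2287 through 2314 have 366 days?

6

Years divisible by 4 in [2287, 2314]: 2288, 2292, 2296, 2300, 2304, 2308, 2312.
Of these, 2300 is divisible by 100 but not 400, so not leap.
Leap years: 7 − 1 = 6.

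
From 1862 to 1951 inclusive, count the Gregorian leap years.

21

Years divisible by 4: 1864, 1868, …, 1948 — 22 in all.
Of these, 1900 is divisible by 100 but not 400, so not leap.
Leap years: 22 − 1 = 21.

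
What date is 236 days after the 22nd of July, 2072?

the 15th of March, 2073

Count 236 days after July 22, 2072:
Day-of-year of July 22, 2072: 204.
Day-of-year of March 15, 2073: 74.
2072 has 366 days, so 366 − 204 = 162 days remain in 2072.
Total: 162 + 74 = 236 days.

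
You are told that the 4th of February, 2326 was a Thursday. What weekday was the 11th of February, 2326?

Thursday

Within February 2326: 11 − 4 = 7 days.
7 is a multiple of 7, so the 11th of February, 2326 falls on the same weekday: Thursday.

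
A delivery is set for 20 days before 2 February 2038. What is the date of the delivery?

13 January 2038

Count 20 days before February 2, 2038:
January 2038: 31 − 13 = 18 days remain.
February 1–2, 2038: 2 days (2038 is not a leap year).
Total: 18 + 2 = 20 days.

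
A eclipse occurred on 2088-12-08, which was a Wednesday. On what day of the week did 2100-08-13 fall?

Friday

Day-of-year of December 8, 2088: 343.
Day-of-year of August 13, 2100: 225.
2088 has 366 days, so 366 − 343 = 23 days remain in 2088.
Full years 2089–2099: 9 common + 2 leap = 9×365 + 2×366 = 4017 days.
Total: 23 + 4017 + 225 = 4265 days.
4265 mod 7 = 2, so 2 days after Wednesday is Friday.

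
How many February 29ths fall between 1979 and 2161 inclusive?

Years divisible by 4: 1980, 1984, …, 2160 — 46 in all.
Of these, 2100 is divisible by 100 but not 400, so not leap.
2000 is divisible by 400, so still leap.
Leap years: 46 − 1 = 45.

45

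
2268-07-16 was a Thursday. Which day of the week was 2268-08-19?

Wednesday

July 2268: 31 − 16 = 15 days remain.
August 1–19, 2268: 19 days.
Total: 15 + 19 = 34 days.
34 mod 7 = 6, so 6 days after Thursday is Wednesday.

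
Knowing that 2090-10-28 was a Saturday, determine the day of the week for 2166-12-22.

Monday

Day-of-year of October 28, 2090: 301.
Day-of-year of December 22, 2166: 356.
2090 has 365 days, so 365 − 301 = 64 days remain in 2090.
Full years 2091–2165: 57 common + 18 leap = 57×365 + 18×366 = 27393 days.
Total: 64 + 27393 + 356 = 27813 days.
27813 mod 7 = 2, so 2 days after Saturday is Monday.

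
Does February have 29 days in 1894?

1894 is not a leap year.

No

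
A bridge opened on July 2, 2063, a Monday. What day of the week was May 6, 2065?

Wednesday

July 2063: 31 − 2 = 29 days remain.
Then 21 full months totalling 639 days.
May 1–6, 2065: 6 days.
Total: 29 + 639 + 6 = 674 days.
674 mod 7 = 2, so 2 days after Monday is Wednesday.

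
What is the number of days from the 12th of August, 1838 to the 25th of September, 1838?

August 1838: 31 − 12 = 19 days remain.
September 1–25, 1838: 25 days.
Total: 19 + 25 = 44 days.

44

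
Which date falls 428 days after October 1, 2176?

December 3, 2177

Count 428 days after October 1, 2176:
October 2176: 31 − 1 = 30 days remain.
Then 13 full months totalling 395 days.
December 1–3, 2177: 3 days.
Total: 30 + 395 + 3 = 428 days.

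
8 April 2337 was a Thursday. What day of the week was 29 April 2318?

Monday

Count forward from the earlier date (April 29, 2318) to the later (April 8, 2337):
Day-of-year of April 29, 2318: 119.
Day-of-year of April 8, 2337: 98.
2318 has 365 days, so 365 − 119 = 246 days remain in 2318.
Full years 2319–2336: 13 common + 5 leap = 13×365 + 5×366 = 6575 days.
Total: 246 + 6575 + 98 = 6919 days.
6919 mod 7 = 3, so 3 days before Thursday is Monday.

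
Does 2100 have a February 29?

No

2100 is not a leap year (divisible by 100 but not 400).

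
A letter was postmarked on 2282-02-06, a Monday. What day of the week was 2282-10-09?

Monday

February 2282: 28 − 6 = 22 days remain (2282 is not a leap year, so February has 28 days).
Then March (31), April (30), May (31), June (30), July (31), August (31), September (30): 31 + 30 + 31 + 30 + 31 + 31 + 30 = 214 days.
October 1–9, 2282: 9 days.
Total: 22 + 214 + 9 = 245 days.
245 is a multiple of 7, so 2282-10-09 falls on the same weekday: Monday.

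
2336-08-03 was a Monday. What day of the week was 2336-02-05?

Wednesday

Count forward from the earlier date (February 5, 2336) to the later (August 3, 2336):
February 2336: 29 − 5 = 24 days remain (2336 is a leap year, so February has 29 days).
Then March (31), April (30), May (31), June (30), July (31): 31 + 30 + 31 + 30 + 31 = 153 days.
August 1–3, 2336: 3 days.
Total: 24 + 153 + 3 = 180 days.
180 mod 7 = 5, so 5 days before Monday is Wednesday.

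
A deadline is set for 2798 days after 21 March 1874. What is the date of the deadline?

17 November 1881

Count 2798 days after March 21, 1874:
Day-of-year of March 21, 1874: 80.
Day-of-year of November 17, 1881: 321.
1874 has 365 days, so 365 − 80 = 285 days remain in 1874.
Full years: 1875: 365; 1876: 366; 1877: 365; 1878: 365; 1879: 365; 1880: 366. Sum = 2192.
Total: 285 + 2192 + 321 = 2798 days.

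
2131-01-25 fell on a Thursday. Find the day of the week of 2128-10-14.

Thursday

Count forward from the earlier date (October 14, 2128) to the later (January 25, 2131):
October 14, 2128 → October 14, 2129: 365 days.
October 14, 2129 → October 14, 2130: 365 days.
October 2130: 31 − 14 = 17 days remain.
Then November (30), December (31): 30 + 31 = 61 days.
January 1–25, 2131: 25 days.
Residual: 103 days.
Total: 833 days.
833 is a multiple of 7, so 2128-10-14 falls on the same weekday: Thursday.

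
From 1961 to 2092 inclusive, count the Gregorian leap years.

Years divisible by 4: 1964, 1968, …, 2092 — 33 in all.
2000 is divisible by 400, so still leap.
No century exceptions apply. Count: 33.

33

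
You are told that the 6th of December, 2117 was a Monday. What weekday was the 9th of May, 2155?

Day-of-year of December 6, 2117: 340.
Day-of-year of May 9, 2155: 129.
2117 has 365 days, so 365 − 340 = 25 days remain in 2117.
Full years 2118–2154: 28 common + 9 leap = 28×365 + 9×366 = 13514 days.
Total: 25 + 13514 + 129 = 13668 days.
13668 mod 7 = 4, so 4 days after Monday is Friday.

Friday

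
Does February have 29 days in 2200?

2200 is not a leap year (divisible by 100 but not 400).

No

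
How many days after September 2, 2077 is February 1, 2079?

September 2, 2077 → September 2, 2078: 365 days.
September 2078: 30 − 2 = 28 days remain.
Then October (31), November (30), December (31), January (31): 31 + 30 + 31 + 31 = 123 days.
February 1, 2079: 1 day (2079 is not a leap year).
Residual: 152 days.
Total: 517 days.

517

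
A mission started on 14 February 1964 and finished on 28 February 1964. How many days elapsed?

Within February 1964: 28 − 14 = 14 days.

14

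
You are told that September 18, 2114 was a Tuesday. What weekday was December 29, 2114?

September 2114: 30 − 18 = 12 days remain.
Then October (31), November (30): 31 + 30 = 61 days.
December 1–29, 2114: 29 days.
Total: 12 + 61 + 29 = 102 days.
102 mod 7 = 4, so 4 days after Tuesday is Saturday.

Saturday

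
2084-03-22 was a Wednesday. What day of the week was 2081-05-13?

Count forward from the earlier date (May 13, 2081) to the later (March 22, 2084):
May 13, 2081 → May 13, 2082: 365 days.
May 13, 2082 → May 13, 2083: 365 days.
May 2083: 31 − 13 = 18 days remain.
Then 9 full months totalling 274 days.
March 1–22, 2084: 22 days.
Residual: 314 days.
Total: 1044 days.
1044 mod 7 = 1, so 1 day before Wednesday is Tuesday.

Tuesday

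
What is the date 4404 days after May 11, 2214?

June 1, 2226

Count 4404 days after May 11, 2214:
Day-of-year of May 11, 2214: 131.
Day-of-year of June 1, 2226: 152.
2214 has 365 days, so 365 − 131 = 234 days remain in 2214.
Full years 2215–2225: 8 common + 3 leap = 8×365 + 3×366 = 4018 days.
Total: 234 + 4018 + 152 = 4404 days.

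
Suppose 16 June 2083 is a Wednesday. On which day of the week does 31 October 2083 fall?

June 2083: 30 − 16 = 14 days remain.
Then July (31), August (31), September (30): 31 + 31 + 30 = 92 days.
October 1–31, 2083: 31 days.
Total: 14 + 92 + 31 = 137 days.
137 mod 7 = 4, so 4 days after Wednesday is Sunday.

Sunday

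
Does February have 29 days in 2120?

Yes

2120 is a leap year.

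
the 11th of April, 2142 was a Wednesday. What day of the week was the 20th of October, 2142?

Saturday

April 2142: 30 − 11 = 19 days remain.
Then May (31), June (30), July (31), August (31), September (30): 31 + 30 + 31 + 31 + 30 = 153 days.
October 1–20, 2142: 20 days.
Total: 19 + 153 + 20 = 192 days.
192 mod 7 = 3, so 3 days after Wednesday is Saturday.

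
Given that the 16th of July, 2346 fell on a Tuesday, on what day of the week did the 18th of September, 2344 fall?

Count forward from the earlier date (September 18, 2344) to the later (July 16, 2346):
September 2344: 30 − 18 = 12 days remain.
Then 21 full months totalling 638 days.
July 1–16, 2346: 16 days.
Total: 12 + 638 + 16 = 666 days.
666 mod 7 = 1, so 1 day before Tuesday is Monday.

Monday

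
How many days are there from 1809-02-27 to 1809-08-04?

158

February 1809: 28 − 27 = 1 day remains (1809 is not a leap year, so February has 28 days).
Then March (31), April (30), May (31), June (30), July (31): 31 + 30 + 31 + 30 + 31 = 153 days.
August 1–4, 1809: 4 days.
Total: 1 + 153 + 4 = 158 days.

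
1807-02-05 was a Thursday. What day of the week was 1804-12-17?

Monday

Count forward from the earlier date (December 17, 1804) to the later (February 5, 1807):
Day-of-year of December 17, 1804: 352.
Day-of-year of February 5, 1807: 36.
1804 has 366 days, so 366 − 352 = 14 days remain in 1804.
Full years: 1805: 365; 1806: 365. Sum = 730.
Total: 14 + 730 + 36 = 780 days.
780 mod 7 = 3, so 3 days before Thursday is Monday.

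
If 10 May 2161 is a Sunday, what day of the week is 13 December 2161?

May 2161: 31 − 10 = 21 days remain.
Then June (30), July (31), August (31), September (30), October (31), November (30): 30 + 31 + 31 + 30 + 31 + 30 = 183 days.
December 1–13, 2161: 13 days.
Total: 21 + 183 + 13 = 217 days.
217 is a multiple of 7, so 13 December 2161 falls on the same weekday: Sunday.

Sunday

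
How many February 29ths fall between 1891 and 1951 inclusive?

Years divisible by 4: 1892, 1896, …, 1948 — 15 in all.
Of these, 1900 is divisible by 100 but not 400, so not leap.
Leap years: 15 − 1 = 14.

14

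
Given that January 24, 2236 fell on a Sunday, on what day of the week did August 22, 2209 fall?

Tuesday

Count forward from the earlier date (August 22, 2209) to the later (January 24, 2236):
Day-of-year of August 22, 2209: 234.
Day-of-year of January 24, 2236: 24.
2209 has 365 days, so 365 − 234 = 131 days remain in 2209.
Full years 2210–2235: 20 common + 6 leap = 20×365 + 6×366 = 9496 days.
Total: 131 + 9496 + 24 = 9651 days.
9651 mod 7 = 5, so 5 days before Sunday is Tuesday.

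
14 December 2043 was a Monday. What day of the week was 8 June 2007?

Friday

Count forward from the earlier date (June 8, 2007) to the later (December 14, 2043):
Day-of-year of June 8, 2007: 159.
Day-of-year of December 14, 2043: 348.
2007 has 365 days, so 365 − 159 = 206 days remain in 2007.
Full years 2008–2042: 26 common + 9 leap = 26×365 + 9×366 = 12784 days.
Total: 206 + 12784 + 348 = 13338 days.
13338 mod 7 = 3, so 3 days before Monday is Friday.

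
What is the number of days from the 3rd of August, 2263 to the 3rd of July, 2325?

22614

From August 3, 2263 to August 3, 2324: 61 years, of which 15 contain a Feb 29 — 46×365 + 15×366 = 22280 days.
(2300 is not a leap year (divisible by 100 but not 400).)
August 2324: 31 − 3 = 28 days remain.
Then 10 full months totalling 303 days.
July 1–3, 2325: 3 days.
Residual: 334 days.
Total: 22614 days.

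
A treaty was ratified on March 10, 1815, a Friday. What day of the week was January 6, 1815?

Count forward from the earlier date (January 6, 1815) to the later (March 10, 1815):
January 1815: 31 − 6 = 25 days remain.
Then February 1815 (28): 28 days.
March 1–10, 1815: 10 days.
Total: 25 + 28 + 10 = 63 days.
63 is a multiple of 7, so January 6, 1815 falls on the same weekday: Friday.

Friday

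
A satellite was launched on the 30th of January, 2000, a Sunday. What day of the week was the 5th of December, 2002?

Thursday

January 30, 2000 → January 30, 2001: 366 days (2000 is a leap year (divisible by 400)).
January 30, 2001 → January 30, 2002: 365 days.
January 2002: 31 − 30 = 1 day remains.
Then 10 full months totalling 303 days.
December 1–5, 2002: 5 days.
Residual: 309 days.
Total: 1040 days.
1040 mod 7 = 4, so 4 days after Sunday is Thursday.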